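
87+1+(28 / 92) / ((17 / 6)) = 34450/391 = 88.11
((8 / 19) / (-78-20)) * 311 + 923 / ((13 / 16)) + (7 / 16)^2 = 270476851/238336 = 1134.86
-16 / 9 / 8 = -2/9 = -0.22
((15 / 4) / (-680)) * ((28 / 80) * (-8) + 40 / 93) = 551/42160 = 0.01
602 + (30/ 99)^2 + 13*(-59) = -179585/1089 = -164.91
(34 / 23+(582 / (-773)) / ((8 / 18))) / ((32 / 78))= -299247/568928 = -0.53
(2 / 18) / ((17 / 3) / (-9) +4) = 3/91 = 0.03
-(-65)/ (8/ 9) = 585/8 = 73.12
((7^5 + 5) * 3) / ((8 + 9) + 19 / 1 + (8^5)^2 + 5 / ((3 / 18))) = 25218/536870945 = 0.00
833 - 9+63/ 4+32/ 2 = 3423/4 = 855.75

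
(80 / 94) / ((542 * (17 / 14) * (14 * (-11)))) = -20/2381819 = 0.00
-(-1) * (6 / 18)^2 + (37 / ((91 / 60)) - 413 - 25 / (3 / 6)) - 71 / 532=-3900269/8892 = -438.63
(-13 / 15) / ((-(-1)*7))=-13/105 = -0.12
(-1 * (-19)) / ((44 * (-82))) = -0.01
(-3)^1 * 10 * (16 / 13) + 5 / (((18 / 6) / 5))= -1115/39 = -28.59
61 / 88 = 0.69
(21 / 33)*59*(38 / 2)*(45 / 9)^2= 196175/11 = 17834.09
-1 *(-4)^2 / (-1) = 16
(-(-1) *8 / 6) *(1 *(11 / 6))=22/9 = 2.44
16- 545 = -529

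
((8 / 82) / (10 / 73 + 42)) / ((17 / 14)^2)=14308/9111881 = 0.00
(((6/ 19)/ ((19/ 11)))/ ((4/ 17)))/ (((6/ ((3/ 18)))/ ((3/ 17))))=11/2888 = 0.00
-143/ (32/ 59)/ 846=-8437/27072 = -0.31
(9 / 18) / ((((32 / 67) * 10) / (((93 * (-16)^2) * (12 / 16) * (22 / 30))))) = 68541/50 = 1370.82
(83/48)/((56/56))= 83/48 = 1.73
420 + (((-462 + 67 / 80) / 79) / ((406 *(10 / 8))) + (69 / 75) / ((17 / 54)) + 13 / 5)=293687589/690200 = 425.51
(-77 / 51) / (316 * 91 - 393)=-77/1446513 = 0.00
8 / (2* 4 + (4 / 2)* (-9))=-4/5 = -0.80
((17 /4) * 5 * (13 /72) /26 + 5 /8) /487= 445/280512 = 0.00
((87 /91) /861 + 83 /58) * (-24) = -26032716/757393 = -34.37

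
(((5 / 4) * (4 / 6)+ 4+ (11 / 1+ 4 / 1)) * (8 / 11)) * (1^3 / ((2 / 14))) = 100.97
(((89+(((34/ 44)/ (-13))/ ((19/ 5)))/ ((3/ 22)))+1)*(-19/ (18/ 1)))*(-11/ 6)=732655/4212 = 173.94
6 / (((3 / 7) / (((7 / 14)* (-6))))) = -42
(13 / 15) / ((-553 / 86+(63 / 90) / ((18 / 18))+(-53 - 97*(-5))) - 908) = -559/310716 = 0.00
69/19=3.63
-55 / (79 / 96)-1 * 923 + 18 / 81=-703615/711 = -989.61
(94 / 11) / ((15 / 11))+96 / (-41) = 2414/615 = 3.93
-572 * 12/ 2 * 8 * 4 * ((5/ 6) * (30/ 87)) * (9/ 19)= -8236800/551 = -14948.82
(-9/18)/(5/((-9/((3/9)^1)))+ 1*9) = -27/476 = -0.06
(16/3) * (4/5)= 64/15 = 4.27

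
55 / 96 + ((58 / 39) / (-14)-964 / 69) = -2713397/200928 = -13.50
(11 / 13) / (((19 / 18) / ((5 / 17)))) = 990/4199 = 0.24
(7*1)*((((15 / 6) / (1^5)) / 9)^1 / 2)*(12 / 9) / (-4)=-35/108 = -0.32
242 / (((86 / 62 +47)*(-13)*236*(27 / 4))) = -3751/15531750 = 0.00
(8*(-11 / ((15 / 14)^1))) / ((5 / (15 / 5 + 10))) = -16016/75 = -213.55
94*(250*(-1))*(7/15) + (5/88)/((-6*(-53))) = -102297065/9328 = -10966.67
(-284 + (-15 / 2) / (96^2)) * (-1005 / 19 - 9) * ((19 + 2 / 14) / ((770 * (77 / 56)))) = 116908367/367840 = 317.82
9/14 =0.64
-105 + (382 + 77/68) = 18913/68 = 278.13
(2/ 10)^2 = 1/25 = 0.04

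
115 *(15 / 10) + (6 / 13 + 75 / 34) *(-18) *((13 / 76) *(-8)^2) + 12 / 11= -2501535/7106 = -352.03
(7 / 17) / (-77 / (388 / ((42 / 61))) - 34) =-82838/6867541 = -0.01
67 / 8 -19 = -85/8 = -10.62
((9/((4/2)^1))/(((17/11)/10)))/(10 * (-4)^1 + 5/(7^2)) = -4851/6647 = -0.73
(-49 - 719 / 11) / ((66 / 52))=-32708/363 = -90.10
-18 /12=-1.50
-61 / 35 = -1.74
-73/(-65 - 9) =73/74 = 0.99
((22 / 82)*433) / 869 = 433/3239 = 0.13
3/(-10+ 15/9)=-9/25 = -0.36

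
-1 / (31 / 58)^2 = -3.50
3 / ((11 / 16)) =48/11 = 4.36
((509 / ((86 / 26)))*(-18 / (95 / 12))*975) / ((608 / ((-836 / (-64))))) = -383223555/52288 = -7329.09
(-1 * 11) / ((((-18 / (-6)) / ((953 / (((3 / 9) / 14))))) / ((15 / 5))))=-440286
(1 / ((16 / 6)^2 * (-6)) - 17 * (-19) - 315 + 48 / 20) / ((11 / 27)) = 179307/7040 = 25.47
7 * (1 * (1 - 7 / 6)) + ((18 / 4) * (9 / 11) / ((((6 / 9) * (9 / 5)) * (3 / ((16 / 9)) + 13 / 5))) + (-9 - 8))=-395057/22638 = -17.45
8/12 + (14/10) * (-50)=-69.33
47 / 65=0.72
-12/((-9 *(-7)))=-4/21 = -0.19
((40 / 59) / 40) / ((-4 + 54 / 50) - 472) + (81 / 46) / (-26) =-56770967/837806372 = -0.07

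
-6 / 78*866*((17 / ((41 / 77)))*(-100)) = 113359400/533 = 212681.80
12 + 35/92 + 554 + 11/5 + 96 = 305707/460 = 664.58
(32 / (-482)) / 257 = -16/61937 = 0.00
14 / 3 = 4.67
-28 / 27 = -1.04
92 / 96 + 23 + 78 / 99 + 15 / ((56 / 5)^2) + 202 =226.87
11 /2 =5.50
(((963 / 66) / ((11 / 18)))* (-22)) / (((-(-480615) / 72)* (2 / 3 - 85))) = 416016/445850515 = 0.00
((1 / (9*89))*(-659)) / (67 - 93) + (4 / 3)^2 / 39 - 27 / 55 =-1421531/3436290 = -0.41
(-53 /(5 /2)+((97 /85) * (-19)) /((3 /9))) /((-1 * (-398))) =-7331/33830 = -0.22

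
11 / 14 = 0.79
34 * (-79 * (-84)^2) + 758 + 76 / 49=-928631166/49 = -18951656.45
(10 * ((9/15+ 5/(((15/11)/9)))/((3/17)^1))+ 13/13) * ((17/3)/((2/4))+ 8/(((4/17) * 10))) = 28067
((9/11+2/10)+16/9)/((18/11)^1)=692/405 = 1.71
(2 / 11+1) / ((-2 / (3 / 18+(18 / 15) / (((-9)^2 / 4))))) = -0.13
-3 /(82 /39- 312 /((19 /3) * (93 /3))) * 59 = -4065867/11794 = -344.74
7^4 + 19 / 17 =40836/17 = 2402.12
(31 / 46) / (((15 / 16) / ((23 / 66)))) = 124/495 = 0.25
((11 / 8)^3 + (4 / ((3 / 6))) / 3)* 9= 47.40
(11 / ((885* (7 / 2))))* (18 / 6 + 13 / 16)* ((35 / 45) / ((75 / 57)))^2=1695617/358425000 = 0.00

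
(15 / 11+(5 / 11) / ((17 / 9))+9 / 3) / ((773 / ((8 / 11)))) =6888/1590061 = 0.00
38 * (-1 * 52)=-1976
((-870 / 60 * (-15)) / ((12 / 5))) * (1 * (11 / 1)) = 996.88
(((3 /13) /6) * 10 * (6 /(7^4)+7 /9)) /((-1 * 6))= -6485/129654 = -0.05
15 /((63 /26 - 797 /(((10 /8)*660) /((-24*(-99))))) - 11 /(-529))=-5157750/788419211 = -0.01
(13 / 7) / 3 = 13/21 = 0.62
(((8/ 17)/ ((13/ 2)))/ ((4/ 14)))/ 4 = 14/221 = 0.06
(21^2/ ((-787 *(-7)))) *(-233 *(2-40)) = 557802/787 = 708.77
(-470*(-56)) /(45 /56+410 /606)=89319552/5023 = 17782.11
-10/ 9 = -1.11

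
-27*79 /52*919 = -1960227/52 = -37696.67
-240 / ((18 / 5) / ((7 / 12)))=-350/9 = -38.89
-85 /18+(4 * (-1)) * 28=-2101/18 = -116.72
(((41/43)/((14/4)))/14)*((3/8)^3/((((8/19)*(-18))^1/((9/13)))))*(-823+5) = 8602497/112193536 = 0.08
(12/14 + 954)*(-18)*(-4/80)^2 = -15039/350 = -42.97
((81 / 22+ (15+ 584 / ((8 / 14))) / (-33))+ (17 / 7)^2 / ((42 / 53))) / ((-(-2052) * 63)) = -76591/487758348 = 0.00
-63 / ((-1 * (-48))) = -21/16 = -1.31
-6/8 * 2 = -1.50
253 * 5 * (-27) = -34155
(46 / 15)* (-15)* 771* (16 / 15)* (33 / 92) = -67848/5 = -13569.60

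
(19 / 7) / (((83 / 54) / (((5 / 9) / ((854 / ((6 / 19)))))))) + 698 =698.00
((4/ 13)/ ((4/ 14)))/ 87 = 0.01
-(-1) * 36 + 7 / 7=37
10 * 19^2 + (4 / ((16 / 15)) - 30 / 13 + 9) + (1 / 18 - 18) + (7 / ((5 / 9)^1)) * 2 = 8488813/2340 = 3627.70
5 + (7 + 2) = 14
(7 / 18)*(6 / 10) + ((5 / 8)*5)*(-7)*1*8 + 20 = -4643/30 = -154.77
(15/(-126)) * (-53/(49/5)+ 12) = -1615/2058 = -0.78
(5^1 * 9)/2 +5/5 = 47/2 = 23.50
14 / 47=0.30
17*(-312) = -5304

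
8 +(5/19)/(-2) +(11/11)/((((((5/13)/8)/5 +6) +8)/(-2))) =427739/55366 = 7.73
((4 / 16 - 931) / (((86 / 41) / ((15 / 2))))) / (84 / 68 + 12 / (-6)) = 38923965/8944 = 4351.96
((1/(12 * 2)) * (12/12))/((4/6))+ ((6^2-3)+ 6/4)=553/16 = 34.56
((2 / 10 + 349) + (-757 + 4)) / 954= -673/1590 = -0.42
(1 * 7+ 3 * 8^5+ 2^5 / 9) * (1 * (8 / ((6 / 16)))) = 56629184/27 = 2097377.19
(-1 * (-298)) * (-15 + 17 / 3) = -2781.33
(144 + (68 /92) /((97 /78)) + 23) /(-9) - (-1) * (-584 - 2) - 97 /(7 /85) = -250532734/140553 = -1782.48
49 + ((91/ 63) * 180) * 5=1349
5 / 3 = 1.67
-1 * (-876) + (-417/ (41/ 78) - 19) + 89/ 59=157698/2419 = 65.19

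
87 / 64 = 1.36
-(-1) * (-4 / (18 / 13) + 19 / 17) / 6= -271/918 = -0.30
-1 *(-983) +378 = 1361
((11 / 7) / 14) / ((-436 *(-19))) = 11/811832 = 0.00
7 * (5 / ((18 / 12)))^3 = 7000/27 = 259.26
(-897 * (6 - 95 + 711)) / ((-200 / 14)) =1952769/50 = 39055.38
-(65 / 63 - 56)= 3463/63 = 54.97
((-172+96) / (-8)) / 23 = 0.41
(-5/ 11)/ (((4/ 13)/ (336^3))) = -616412160/11 = -56037469.09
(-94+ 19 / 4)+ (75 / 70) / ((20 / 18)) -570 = -658.29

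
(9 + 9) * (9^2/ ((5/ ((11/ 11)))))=1458/5 = 291.60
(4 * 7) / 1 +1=29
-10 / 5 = -2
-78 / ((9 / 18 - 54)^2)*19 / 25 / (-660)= 494/15742375 = 0.00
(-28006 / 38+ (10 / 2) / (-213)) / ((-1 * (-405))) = -156986/86265 = -1.82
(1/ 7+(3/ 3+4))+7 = 85/7 = 12.14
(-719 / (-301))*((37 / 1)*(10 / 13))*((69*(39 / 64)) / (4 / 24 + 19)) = 149.14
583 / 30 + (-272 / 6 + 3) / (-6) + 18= 2002/45 = 44.49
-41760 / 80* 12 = -6264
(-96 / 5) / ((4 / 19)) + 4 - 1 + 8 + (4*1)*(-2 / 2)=-421/5 = -84.20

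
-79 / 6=-13.17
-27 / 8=-3.38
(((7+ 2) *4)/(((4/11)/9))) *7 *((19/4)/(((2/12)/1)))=355509/2 = 177754.50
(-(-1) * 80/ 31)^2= 6400/961 = 6.66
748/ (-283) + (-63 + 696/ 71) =-1121999/20093 = -55.84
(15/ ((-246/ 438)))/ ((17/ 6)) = -9.43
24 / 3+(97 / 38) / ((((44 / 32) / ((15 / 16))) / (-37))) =-47147/836 = -56.40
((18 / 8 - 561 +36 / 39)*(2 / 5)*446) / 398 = -6468561/25870 = -250.04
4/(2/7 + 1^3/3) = 84/13 = 6.46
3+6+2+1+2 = 14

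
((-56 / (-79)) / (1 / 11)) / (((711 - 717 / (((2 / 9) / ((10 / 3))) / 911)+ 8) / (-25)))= 7700/386984897 = 0.00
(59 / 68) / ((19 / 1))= 59/1292 = 0.05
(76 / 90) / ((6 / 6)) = 0.84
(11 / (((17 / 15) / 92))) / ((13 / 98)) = 1487640/221 = 6731.40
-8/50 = -4/25 = -0.16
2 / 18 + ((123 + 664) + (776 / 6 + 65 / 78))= 16511/18 = 917.28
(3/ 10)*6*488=4392/5 = 878.40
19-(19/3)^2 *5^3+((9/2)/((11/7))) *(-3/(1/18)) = -509803/99 = -5149.53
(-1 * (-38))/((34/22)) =418/17 = 24.59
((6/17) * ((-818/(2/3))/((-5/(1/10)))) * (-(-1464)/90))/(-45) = -99796/31875 = -3.13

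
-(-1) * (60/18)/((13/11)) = 110/39 = 2.82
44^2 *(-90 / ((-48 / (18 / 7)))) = 65340/7 = 9334.29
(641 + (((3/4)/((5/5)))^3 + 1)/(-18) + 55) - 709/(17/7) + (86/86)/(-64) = 7911235/19584 = 403.96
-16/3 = -5.33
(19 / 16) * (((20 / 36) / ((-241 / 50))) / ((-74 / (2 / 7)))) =2375/4494168 = 0.00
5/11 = 0.45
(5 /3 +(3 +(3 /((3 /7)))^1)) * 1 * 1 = 11.67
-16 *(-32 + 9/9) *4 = 1984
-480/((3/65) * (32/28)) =-9100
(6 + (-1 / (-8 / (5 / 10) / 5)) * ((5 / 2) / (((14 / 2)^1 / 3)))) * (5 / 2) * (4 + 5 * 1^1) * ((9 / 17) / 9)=63855/7616 = 8.38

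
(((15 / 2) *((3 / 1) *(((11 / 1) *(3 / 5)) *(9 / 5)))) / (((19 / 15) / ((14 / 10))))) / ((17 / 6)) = 104.27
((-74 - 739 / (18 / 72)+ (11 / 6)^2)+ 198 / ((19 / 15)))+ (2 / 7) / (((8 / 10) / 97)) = -2835.68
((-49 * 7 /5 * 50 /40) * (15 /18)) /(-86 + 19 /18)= 5145/6116 = 0.84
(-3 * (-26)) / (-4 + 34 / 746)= -29094/1475 = -19.72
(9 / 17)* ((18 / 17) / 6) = 27/289 = 0.09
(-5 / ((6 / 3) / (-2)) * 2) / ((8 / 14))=35/2 = 17.50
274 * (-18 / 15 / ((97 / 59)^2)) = -5722764/47045 = -121.64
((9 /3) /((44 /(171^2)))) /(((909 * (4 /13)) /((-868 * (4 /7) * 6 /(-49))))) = 23568246/54439 = 432.93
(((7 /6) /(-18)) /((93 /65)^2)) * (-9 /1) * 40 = 295750/25947 = 11.40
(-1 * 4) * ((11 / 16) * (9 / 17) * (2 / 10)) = -99/340 = -0.29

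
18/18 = 1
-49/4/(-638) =0.02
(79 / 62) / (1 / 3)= 237/62 = 3.82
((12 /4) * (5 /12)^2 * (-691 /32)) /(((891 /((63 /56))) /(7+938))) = -604625/45056 = -13.42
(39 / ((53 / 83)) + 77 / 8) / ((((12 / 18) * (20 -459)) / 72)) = -809379/46534 = -17.39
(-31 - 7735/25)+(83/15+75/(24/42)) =-12217/60 = -203.62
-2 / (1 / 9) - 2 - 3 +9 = -14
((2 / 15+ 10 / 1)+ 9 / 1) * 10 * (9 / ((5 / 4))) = 6888/5 = 1377.60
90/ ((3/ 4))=120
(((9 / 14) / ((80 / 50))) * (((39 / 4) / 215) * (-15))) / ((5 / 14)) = -1053/1376 = -0.77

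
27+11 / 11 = 28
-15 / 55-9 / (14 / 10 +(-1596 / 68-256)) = -62493/259996 = -0.24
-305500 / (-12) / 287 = 76375/861 = 88.70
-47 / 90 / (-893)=1/1710 = 0.00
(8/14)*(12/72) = 2/21 = 0.10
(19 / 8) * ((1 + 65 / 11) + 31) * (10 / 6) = 13205/88 = 150.06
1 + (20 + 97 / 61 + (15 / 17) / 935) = 4380845/193919 = 22.59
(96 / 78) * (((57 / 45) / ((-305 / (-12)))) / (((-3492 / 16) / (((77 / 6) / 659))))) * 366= -374528/186974775 = 0.00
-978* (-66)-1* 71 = 64477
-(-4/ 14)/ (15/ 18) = 12/35 = 0.34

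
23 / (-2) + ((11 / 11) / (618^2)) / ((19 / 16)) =-41725189/3628278 = -11.50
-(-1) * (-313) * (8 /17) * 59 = -147736/17 = -8690.35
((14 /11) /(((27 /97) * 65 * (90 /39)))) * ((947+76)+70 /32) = 11137637/356400 = 31.25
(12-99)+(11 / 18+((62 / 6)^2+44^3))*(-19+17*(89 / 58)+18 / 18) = 719939077/1044 = 689596.82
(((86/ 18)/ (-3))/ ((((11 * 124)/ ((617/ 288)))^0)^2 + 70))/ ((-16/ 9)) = 43/3408 = 0.01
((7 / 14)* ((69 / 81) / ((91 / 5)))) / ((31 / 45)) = 575/16926 = 0.03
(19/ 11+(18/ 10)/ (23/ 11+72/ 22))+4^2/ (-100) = 1.90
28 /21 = 4/3 = 1.33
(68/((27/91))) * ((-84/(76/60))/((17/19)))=-50960/3 = -16986.67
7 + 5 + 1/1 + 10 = 23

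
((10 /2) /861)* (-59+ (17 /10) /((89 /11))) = -17441/51086 = -0.34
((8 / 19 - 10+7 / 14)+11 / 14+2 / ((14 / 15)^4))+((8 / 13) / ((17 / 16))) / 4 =-444632833/80654392 = -5.51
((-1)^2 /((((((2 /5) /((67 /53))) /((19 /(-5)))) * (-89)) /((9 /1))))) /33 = 3819/103774 = 0.04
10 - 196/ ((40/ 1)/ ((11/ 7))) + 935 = 9373/10 = 937.30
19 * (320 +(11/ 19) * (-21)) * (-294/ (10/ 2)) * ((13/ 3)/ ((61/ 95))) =-141580894/61 = -2320998.26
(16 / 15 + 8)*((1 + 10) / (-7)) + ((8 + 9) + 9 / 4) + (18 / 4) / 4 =5147/840 = 6.13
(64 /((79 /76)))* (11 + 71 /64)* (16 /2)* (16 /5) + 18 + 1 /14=19104.65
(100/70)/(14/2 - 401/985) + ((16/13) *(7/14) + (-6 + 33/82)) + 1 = -91234555/24229114 = -3.77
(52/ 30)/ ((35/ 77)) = 286/75 = 3.81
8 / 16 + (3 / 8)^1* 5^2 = 79/8 = 9.88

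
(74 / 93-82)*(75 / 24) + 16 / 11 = -258112/1023 = -252.31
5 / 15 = 1/3 = 0.33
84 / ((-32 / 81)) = -1701/8 = -212.62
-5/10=-1/2 = -0.50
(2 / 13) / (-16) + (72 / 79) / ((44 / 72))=133915/90376 = 1.48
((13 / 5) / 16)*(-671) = -8723/80 = -109.04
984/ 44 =246/11 = 22.36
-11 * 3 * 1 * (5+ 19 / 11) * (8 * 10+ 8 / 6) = -18056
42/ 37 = 1.14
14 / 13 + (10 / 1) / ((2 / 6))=404/13 = 31.08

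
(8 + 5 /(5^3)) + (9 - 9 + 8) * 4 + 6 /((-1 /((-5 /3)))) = 1251/25 = 50.04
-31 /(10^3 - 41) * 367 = -11377/959 = -11.86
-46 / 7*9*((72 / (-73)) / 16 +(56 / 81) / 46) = 12679/4599 = 2.76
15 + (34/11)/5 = 859/55 = 15.62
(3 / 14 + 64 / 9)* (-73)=-67379/126 = -534.75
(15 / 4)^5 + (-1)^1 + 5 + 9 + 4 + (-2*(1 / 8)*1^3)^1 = 776527/1024 = 758.33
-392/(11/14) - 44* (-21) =4676/11 = 425.09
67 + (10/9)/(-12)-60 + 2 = 481/54 = 8.91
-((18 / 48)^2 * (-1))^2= -81/4096 = -0.02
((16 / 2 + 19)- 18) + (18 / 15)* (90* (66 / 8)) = 900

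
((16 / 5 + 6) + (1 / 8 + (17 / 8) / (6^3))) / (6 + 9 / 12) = 80653/58320 = 1.38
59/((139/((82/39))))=4838/5421 = 0.89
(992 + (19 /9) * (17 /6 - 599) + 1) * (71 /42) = -1018211/2268 = -448.95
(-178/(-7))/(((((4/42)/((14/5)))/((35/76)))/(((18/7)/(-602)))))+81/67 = -28647/109478 = -0.26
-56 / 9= -6.22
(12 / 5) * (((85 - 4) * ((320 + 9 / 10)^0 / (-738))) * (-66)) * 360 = 256608/41 = 6258.73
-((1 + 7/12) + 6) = -91/12 = -7.58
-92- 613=-705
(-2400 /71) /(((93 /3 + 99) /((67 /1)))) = -16080/923 = -17.42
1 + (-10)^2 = 101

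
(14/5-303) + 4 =-1481/5 = -296.20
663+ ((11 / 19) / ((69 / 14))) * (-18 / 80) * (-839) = 5988429/8740 = 685.17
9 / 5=1.80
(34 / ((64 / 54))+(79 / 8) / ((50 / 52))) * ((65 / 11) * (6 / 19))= 607737/8360 = 72.70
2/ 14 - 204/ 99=-443/231 = -1.92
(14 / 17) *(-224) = -3136/17 = -184.47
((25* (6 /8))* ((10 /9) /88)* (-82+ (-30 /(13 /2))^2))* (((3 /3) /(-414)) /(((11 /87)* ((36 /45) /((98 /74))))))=198051875/435809088 = 0.45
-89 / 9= -9.89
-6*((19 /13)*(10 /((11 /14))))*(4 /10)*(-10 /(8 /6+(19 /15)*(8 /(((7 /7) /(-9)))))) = -239400/48191 = -4.97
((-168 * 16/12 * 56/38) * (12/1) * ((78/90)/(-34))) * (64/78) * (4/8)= 200704/4845 = 41.42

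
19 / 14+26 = 383/14 = 27.36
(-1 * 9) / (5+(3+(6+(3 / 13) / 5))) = -585/913 = -0.64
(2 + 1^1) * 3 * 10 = 90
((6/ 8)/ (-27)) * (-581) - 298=-10147/36 = -281.86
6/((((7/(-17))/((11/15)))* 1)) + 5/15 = -1087/105 = -10.35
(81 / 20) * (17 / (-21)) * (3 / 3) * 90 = -4131/14 = -295.07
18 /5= 3.60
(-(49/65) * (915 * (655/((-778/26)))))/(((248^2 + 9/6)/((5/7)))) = 1198650/6835897 = 0.18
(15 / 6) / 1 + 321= 647/2 = 323.50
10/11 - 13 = -133/11 = -12.09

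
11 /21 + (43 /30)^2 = 16243/6300 = 2.58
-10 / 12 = -5/6 = -0.83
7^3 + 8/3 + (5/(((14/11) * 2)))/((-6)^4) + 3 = 12652471/36288 = 348.67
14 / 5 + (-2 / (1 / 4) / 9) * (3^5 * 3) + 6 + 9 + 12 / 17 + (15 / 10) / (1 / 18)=-51212/85 = -602.49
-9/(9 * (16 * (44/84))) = -0.12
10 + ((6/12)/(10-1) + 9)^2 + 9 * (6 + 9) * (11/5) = 126037/324 = 389.00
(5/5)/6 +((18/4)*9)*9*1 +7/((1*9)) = 365.44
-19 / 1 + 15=-4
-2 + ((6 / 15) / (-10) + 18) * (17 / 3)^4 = 37496879/2025 = 18516.98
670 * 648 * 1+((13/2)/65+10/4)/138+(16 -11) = 299573863/690 = 434165.02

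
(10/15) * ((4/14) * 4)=16/21 = 0.76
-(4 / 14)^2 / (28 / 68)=-68/343 = -0.20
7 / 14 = 1/2 = 0.50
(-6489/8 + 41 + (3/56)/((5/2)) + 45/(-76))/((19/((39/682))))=-159903939/68936560 = -2.32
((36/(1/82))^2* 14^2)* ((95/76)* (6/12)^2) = 533751120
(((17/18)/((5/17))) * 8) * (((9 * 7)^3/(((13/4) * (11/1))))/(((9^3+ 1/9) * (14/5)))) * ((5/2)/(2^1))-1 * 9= 2787894/27599 = 101.01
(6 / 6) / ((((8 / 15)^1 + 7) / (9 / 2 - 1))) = 105/226 = 0.46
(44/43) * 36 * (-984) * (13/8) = -2532816/43 = -58902.70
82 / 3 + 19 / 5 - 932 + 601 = -4498/15 = -299.87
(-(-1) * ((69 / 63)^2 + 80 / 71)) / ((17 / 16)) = 1165424/532287 = 2.19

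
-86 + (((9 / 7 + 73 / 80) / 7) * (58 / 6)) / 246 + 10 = -219829261/2892960 = -75.99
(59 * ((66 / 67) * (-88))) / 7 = -342672/469 = -730.64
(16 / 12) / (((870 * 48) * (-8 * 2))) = -1/501120 = 0.00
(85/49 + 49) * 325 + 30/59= 47670520/2891 = 16489.28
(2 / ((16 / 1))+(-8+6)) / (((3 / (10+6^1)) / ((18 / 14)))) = -90/7 = -12.86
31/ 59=0.53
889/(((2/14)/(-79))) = -491617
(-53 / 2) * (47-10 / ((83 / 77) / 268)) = 64640.52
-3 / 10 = -0.30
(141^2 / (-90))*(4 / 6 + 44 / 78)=-17672/65 = -271.88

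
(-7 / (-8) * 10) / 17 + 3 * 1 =239/68 = 3.51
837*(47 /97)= 39339/97 = 405.56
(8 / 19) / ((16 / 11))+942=35807/38 = 942.29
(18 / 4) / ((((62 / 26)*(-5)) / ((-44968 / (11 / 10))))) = 478296/31 = 15428.90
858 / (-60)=-143/10 = -14.30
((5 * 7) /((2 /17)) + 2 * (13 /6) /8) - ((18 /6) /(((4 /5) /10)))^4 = -94907569/48 = -1977241.02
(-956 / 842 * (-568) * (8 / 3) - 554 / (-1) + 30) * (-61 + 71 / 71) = -58192480/421 = -138224.42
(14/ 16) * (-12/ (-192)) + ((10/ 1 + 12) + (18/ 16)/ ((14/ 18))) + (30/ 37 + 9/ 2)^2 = 63423609/1226624 = 51.71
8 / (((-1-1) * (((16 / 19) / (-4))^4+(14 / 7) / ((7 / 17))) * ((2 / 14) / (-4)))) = 51085832/2216353 = 23.05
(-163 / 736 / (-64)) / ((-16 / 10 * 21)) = -815/7913472 = 0.00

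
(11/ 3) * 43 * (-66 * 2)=-20812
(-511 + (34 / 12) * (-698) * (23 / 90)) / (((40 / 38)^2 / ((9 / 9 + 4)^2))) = -99068869/4320 = -22932.61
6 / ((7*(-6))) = -1/7 = -0.14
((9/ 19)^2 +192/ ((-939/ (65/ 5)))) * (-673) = 1637.93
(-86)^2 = 7396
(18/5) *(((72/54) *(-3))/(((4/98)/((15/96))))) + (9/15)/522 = -191831/3480 = -55.12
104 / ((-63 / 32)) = -3328/63 = -52.83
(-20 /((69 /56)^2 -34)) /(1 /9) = 564480/101863 = 5.54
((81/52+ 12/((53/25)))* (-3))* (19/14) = -1133901/38584 = -29.39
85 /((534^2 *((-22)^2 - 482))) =85/570312 = 0.00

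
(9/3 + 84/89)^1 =351/89 = 3.94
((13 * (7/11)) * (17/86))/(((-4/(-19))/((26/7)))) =54587/1892 = 28.85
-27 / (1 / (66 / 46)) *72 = -64152/23 = -2789.22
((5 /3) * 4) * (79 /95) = 316/57 = 5.54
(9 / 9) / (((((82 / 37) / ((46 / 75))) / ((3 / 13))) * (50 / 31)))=26381/666250 = 0.04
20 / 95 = 4/19 = 0.21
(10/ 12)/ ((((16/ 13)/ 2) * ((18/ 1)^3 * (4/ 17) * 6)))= 1105/6718464 = 0.00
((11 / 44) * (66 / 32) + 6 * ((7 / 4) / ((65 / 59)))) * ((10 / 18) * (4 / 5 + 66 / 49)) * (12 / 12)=3663853/305760 = 11.98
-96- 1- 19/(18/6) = -310/3 = -103.33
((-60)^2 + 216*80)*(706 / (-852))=-1228440/71 = -17301.97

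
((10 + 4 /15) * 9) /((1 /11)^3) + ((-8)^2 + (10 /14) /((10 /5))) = 8613413/70 = 123048.76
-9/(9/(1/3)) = -1/3 = -0.33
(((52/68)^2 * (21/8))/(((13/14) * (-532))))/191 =-273/16780496 = 0.00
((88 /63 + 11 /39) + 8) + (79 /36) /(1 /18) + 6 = 90383/1638 = 55.18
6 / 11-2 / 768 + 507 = 2143861/4224 = 507.54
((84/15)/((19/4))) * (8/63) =128/855 = 0.15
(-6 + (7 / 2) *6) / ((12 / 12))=15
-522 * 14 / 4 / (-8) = 1827/8 = 228.38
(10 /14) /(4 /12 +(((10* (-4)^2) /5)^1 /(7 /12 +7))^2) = 17745/450649 = 0.04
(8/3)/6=4/9 = 0.44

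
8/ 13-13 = -161/13 = -12.38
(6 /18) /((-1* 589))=-1/1767 = 0.00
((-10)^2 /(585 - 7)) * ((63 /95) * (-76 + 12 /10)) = -2772/323 = -8.58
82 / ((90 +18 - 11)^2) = 0.01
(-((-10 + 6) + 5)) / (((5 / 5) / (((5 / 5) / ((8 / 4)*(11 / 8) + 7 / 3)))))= -12/61 = -0.20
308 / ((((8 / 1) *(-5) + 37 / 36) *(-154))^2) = 1296/151567493 = 0.00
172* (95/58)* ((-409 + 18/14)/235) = -4663436/9541 = -488.78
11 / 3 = 3.67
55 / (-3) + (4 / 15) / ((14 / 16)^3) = -30759/1715 = -17.94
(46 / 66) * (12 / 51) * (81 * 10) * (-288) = -7153920/187 = -38256.26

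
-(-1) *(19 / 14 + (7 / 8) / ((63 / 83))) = 1265/504 = 2.51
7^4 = 2401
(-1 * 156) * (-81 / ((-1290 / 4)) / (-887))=8424/190705 = 0.04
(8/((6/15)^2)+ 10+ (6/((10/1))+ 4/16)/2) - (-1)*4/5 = 2449/40 = 61.22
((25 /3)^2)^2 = 390625/81 = 4822.53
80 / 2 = 40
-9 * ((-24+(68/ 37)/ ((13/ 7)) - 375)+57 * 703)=-357056.91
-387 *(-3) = 1161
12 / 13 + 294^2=1123680/13 = 86436.92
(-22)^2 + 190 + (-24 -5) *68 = -1298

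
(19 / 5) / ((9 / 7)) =133/45 = 2.96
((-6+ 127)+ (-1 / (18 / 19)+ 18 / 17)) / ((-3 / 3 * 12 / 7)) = -259189/3672 = -70.59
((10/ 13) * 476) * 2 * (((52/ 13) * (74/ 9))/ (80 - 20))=140896/351 = 401.41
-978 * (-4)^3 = 62592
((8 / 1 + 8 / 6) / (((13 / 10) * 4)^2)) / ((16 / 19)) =3325/8112 = 0.41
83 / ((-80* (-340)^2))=-83/9248000 = 0.00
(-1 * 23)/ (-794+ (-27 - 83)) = 23/904 = 0.03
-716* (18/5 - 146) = 509792/5 = 101958.40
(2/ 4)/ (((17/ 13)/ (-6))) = -39/17 = -2.29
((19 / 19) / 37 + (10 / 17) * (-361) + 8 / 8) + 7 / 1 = -128521/629 = -204.33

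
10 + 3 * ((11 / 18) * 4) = 52/3 = 17.33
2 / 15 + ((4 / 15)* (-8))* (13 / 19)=-126/95 = -1.33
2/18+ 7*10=631/9 = 70.11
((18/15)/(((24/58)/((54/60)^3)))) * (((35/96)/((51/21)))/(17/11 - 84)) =-3798333/986816000 = 0.00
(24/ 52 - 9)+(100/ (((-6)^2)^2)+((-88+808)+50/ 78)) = 2999701/4212 = 712.18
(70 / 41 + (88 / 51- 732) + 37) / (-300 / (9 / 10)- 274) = 1446067/1269934 = 1.14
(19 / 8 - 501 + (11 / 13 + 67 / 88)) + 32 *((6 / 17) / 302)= -364863893/734162 = -496.98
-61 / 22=-2.77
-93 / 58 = -1.60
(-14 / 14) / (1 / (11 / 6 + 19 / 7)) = -191/42 = -4.55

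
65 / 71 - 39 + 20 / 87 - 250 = -1778078/6177 = -287.85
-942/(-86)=471/43 = 10.95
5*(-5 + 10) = 25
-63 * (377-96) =-17703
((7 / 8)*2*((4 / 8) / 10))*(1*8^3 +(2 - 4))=357/8 = 44.62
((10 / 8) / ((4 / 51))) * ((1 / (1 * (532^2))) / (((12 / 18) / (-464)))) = -22185/566048 = -0.04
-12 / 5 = -2.40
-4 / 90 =-2/45 = -0.04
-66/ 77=-6/7 = -0.86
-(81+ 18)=-99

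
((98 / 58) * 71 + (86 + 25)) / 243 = 6698/7047 = 0.95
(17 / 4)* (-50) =-425/2 = -212.50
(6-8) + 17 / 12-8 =-103/12 = -8.58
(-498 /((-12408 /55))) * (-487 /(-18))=202105/3384 = 59.72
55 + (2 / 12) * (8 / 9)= 55.15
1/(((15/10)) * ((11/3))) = 2/11 = 0.18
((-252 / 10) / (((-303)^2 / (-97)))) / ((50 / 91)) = 61789/1275125 = 0.05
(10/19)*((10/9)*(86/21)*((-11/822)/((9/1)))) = -47300/13283109 = 0.00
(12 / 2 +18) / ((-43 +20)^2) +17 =9017/529 = 17.05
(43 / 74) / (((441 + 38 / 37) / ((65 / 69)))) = 559/451398 = 0.00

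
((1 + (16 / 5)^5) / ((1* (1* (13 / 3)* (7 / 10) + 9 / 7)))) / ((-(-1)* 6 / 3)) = 22085721/566875 = 38.96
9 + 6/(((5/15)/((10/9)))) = 29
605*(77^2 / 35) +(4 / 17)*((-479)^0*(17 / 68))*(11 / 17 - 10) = 29618584/289 = 102486.45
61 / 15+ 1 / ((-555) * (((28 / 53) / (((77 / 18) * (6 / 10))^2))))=8080309/1998000 = 4.04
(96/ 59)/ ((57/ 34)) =1088/1121 = 0.97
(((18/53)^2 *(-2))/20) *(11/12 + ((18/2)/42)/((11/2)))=-23841/2162930 = -0.01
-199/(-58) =199/58 = 3.43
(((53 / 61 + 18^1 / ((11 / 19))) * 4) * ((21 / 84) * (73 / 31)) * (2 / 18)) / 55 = 313097/2059299 = 0.15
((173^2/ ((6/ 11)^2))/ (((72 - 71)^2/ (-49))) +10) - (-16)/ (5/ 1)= -887242829/180 = -4929126.83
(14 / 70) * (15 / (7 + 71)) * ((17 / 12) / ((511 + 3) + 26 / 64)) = 68/641979 = 0.00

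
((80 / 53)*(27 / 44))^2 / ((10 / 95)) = 2770200/339889 = 8.15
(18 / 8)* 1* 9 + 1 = 85/4 = 21.25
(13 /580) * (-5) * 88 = -286/29 = -9.86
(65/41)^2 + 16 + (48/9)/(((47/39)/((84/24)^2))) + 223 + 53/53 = 23443443/79007 = 296.73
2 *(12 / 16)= 3/2 = 1.50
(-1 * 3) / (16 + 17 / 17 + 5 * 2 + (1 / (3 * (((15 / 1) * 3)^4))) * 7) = -36905625/332150632 = -0.11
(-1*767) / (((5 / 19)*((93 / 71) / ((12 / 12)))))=-2225.12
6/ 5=1.20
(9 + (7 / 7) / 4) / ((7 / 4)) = 37/7 = 5.29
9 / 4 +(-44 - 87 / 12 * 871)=-12713/2 = -6356.50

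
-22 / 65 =-0.34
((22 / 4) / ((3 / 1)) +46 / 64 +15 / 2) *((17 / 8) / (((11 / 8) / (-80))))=-82025/66 = -1242.80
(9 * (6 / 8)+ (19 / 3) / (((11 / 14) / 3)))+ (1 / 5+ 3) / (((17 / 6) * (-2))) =113573/3740 = 30.37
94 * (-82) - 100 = -7808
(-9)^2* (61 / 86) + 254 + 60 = 31945/86 = 371.45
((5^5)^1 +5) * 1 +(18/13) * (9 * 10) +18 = 42544/13 = 3272.62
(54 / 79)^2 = 0.47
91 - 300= -209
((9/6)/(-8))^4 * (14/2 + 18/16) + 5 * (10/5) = 5248145/524288 = 10.01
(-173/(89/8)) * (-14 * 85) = 1646960/89 = 18505.17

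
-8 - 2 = -10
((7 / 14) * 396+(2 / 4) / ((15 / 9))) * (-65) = -25779/2 = -12889.50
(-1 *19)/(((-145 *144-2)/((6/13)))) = 57/135733 = 0.00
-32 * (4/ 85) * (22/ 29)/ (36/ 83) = -58432/22185 = -2.63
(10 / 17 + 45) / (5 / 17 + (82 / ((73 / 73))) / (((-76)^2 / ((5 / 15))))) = 6714600/44017 = 152.55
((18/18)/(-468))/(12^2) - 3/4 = -50545/67392 = -0.75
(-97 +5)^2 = 8464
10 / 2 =5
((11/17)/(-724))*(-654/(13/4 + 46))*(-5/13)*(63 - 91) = 0.13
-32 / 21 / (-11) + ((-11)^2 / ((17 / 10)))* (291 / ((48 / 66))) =447357931/15708 = 28479.62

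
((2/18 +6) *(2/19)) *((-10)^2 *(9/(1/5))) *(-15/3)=-14473.68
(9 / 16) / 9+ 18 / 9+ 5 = 113/16 = 7.06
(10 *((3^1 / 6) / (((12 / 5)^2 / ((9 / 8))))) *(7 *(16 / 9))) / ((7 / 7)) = 875/72 = 12.15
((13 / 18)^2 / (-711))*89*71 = -1067911/230364 = -4.64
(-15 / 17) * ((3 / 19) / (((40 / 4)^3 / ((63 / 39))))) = -189/839800 = 0.00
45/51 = 15/17 = 0.88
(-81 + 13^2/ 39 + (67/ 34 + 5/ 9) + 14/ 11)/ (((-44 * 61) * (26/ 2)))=245273/117446472 = 0.00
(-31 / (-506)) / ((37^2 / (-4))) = -62/346357 = 0.00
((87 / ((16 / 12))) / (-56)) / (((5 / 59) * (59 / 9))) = -2.10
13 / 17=0.76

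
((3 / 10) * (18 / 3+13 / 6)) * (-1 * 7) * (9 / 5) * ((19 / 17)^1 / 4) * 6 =-175959/3400 = -51.75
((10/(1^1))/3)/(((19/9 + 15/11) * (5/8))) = 66/43 = 1.53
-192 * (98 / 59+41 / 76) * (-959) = 454197744/1121 = 405171.94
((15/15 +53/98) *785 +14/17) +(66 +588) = 3106031/1666 = 1864.36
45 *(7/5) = 63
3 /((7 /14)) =6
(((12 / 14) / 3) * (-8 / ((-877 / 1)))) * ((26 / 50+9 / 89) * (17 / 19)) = 375904/259526225 = 0.00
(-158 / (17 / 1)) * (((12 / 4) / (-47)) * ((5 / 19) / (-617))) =-2370/9366677 = 0.00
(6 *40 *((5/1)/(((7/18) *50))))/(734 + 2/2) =0.08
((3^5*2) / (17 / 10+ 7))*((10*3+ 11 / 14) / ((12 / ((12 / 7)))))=349110/1421 = 245.68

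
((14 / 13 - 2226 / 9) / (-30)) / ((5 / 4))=6.57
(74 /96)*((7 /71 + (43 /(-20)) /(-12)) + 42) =26655281/817920 = 32.59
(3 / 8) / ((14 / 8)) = 3/14 = 0.21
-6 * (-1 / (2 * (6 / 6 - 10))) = -1/3 = -0.33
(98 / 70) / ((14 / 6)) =3/5 = 0.60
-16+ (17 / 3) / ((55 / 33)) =-63/5 = -12.60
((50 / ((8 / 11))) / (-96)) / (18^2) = -275/124416 = 0.00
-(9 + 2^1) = -11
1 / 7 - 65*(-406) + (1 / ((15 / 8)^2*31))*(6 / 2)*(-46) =429478967/16275 = 26388.88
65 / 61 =1.07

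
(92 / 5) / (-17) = -92/85 = -1.08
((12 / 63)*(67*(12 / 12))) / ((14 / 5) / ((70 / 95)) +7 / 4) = 5360/2331 = 2.30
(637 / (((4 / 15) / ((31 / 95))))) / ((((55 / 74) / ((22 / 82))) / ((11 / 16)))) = 24111087/124640 = 193.45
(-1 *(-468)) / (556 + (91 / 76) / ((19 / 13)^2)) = 12840048/15269795 = 0.84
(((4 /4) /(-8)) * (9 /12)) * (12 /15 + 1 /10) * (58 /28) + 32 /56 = 1777/4480 = 0.40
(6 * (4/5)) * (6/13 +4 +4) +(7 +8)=723/13 = 55.62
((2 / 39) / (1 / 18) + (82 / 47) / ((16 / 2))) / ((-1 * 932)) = -2789/2277808 = 0.00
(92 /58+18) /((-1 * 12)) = -142/87 = -1.63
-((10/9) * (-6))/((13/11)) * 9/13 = 660/169 = 3.91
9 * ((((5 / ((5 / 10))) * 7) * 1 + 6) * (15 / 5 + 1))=2736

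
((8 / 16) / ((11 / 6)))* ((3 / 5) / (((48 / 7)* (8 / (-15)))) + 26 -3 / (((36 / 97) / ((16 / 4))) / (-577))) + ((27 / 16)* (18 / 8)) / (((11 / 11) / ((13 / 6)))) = 56137/11 = 5103.36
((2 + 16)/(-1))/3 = -6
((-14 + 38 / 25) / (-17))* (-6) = -1872/425 = -4.40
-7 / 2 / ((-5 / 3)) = 21/10 = 2.10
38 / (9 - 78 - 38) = -38/107 = -0.36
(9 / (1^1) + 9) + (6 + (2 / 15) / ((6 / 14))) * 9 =74.80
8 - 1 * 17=-9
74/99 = 0.75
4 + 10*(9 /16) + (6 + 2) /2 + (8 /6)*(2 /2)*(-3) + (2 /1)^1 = 93/8 = 11.62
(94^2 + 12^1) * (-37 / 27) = -327376/27 = -12125.04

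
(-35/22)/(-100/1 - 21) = 35/2662 = 0.01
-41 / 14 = -2.93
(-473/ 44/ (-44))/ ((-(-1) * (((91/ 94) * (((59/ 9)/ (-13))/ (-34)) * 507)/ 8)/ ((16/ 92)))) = 824568/17658641 = 0.05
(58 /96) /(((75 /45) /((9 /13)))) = 261/1040 = 0.25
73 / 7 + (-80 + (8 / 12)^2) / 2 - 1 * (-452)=26627/63 = 422.65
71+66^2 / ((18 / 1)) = 313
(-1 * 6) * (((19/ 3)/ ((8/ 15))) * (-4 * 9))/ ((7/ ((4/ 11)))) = 10260/77 = 133.25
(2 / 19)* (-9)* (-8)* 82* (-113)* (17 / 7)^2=-385613856/931 = -414193.19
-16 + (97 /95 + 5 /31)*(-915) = -646630/589 = -1097.84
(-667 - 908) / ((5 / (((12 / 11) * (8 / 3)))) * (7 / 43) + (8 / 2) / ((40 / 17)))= -10836000/13621 = -795.54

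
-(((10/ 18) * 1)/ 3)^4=-625/531441 = 0.00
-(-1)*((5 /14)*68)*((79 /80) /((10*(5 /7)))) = 1343/400 = 3.36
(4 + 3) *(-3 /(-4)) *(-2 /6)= -7/4 = -1.75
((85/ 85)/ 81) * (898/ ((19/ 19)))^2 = 806404/81 = 9955.60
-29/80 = -0.36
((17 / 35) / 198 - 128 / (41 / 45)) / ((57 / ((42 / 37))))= -39916103/14267385 = -2.80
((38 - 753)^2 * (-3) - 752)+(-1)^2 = -1534426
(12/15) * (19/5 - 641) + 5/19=-509.50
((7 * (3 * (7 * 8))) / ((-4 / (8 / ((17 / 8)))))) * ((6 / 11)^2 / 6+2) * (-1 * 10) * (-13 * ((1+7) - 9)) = 606627840/2057 = 294909.01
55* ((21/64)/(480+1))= 1155/30784 = 0.04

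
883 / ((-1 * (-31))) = 883/31 = 28.48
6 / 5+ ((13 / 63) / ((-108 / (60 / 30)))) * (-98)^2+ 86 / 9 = -31522/1215 = -25.94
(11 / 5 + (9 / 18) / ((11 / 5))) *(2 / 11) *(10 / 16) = 267/968 = 0.28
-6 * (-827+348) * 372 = 1069128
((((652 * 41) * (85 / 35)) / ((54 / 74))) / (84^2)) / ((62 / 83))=348899381/20670552 = 16.88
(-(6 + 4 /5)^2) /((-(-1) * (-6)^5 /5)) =289/9720 = 0.03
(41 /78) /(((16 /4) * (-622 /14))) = -287/97032 = 0.00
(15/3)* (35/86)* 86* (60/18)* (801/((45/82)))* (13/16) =8301475/12 = 691789.58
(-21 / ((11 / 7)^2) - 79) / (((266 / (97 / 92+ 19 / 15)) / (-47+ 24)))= 8478341/482790 = 17.56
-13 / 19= -0.68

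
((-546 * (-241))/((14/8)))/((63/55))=1378520/21 = 65643.81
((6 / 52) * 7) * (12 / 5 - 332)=-17304/65 = -266.22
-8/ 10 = -4/5 = -0.80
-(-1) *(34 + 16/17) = 594/17 = 34.94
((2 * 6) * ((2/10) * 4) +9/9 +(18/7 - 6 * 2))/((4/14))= 41/10 = 4.10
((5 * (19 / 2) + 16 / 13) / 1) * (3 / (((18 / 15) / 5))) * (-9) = -285075/52 = -5482.21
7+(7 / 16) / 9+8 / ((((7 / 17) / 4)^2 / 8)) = 42664519/7056 = 6046.56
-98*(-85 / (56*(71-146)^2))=119/4500 = 0.03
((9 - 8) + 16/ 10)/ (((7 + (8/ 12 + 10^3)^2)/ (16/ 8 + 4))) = 702/45060335 = 0.00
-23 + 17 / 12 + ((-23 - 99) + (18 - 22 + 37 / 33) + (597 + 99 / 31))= 1856669/4092 = 453.73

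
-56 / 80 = -7/10 = -0.70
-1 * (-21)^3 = 9261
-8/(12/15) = -10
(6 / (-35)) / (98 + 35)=-6/4655 = 0.00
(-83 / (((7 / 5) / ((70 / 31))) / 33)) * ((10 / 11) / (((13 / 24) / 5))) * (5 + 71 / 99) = -211946.76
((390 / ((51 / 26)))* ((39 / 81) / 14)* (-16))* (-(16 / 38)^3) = 179978240/22037967 = 8.17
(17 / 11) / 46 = 17/506 = 0.03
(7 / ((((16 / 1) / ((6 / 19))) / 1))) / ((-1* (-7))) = 3/152 = 0.02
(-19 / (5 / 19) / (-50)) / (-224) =-361/56000 = -0.01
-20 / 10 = -2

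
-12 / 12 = -1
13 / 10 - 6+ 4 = -7/10 = -0.70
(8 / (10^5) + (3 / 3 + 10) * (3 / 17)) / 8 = 412517/1700000 = 0.24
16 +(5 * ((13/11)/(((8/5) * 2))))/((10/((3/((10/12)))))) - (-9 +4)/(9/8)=33437/1584 = 21.11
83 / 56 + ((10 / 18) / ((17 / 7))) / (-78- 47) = 317083/214200 = 1.48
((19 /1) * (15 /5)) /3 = 19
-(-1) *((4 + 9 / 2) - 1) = 15/2 = 7.50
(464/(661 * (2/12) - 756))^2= 7750656/15015625 = 0.52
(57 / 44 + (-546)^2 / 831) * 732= 803032731/3047 = 263548.65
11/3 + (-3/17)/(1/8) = 115/51 = 2.25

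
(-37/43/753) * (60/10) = -74/10793 = -0.01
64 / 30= 32/15 = 2.13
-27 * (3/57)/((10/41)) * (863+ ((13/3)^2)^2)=-2018512/285 = -7082.50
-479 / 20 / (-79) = 479/1580 = 0.30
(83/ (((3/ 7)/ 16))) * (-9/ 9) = -9296/3 = -3098.67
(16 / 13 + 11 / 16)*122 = 24339/104 = 234.03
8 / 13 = 0.62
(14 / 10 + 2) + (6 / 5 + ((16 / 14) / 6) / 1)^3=7048061/1157625 = 6.09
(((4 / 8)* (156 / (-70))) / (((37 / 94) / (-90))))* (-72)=-4751136/259 = -18344.15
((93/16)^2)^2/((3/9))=224415603/65536 = 3424.31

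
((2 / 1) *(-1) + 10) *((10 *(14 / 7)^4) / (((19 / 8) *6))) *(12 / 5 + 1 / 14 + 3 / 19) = 1790464/7581 = 236.18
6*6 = 36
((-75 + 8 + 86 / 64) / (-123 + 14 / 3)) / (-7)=-6303/79520 = -0.08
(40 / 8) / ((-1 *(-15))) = 1/3 = 0.33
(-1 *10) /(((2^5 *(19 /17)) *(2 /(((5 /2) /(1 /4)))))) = -425/304 = -1.40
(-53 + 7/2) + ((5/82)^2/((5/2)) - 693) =-1248140/1681 = -742.50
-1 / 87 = -0.01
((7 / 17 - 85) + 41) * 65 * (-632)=1790604.71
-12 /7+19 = 121/7 = 17.29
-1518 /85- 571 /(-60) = -8509/1020 = -8.34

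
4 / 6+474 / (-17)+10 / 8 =-5297/204 = -25.97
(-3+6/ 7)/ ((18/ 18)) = -15/7 = -2.14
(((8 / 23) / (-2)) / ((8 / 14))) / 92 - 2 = -4239/2116 = -2.00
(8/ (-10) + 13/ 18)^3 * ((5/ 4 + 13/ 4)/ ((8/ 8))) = -343/162000 = 0.00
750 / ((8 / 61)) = 22875/4 = 5718.75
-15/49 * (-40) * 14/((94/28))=2400/47 = 51.06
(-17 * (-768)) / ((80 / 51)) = 41616/5 = 8323.20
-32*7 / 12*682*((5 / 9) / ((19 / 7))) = -1336720/513 = -2605.69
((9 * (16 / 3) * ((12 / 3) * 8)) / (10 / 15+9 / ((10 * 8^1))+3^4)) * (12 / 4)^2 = 3317760/19627 = 169.04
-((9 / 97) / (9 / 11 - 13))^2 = -9801/168948004 = 0.00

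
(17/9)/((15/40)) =136/27 = 5.04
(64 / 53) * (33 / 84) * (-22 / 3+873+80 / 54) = 4120688/10017 = 411.37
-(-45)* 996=44820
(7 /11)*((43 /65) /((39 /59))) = 0.64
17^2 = 289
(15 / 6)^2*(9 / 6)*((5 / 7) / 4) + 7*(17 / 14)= 2279/224 = 10.17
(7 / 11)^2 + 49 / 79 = 9800/9559 = 1.03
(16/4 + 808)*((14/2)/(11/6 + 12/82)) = 1398264/487 = 2871.18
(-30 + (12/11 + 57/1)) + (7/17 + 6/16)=43201/1496 = 28.88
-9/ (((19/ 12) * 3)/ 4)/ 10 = -72/95 = -0.76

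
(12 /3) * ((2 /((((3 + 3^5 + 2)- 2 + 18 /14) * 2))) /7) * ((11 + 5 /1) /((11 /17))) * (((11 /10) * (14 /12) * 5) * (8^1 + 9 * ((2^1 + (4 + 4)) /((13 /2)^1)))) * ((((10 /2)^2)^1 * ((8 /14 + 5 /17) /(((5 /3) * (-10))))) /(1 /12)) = -936064/7501 = -124.79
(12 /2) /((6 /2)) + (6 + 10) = 18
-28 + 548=520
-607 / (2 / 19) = -11533/2 = -5766.50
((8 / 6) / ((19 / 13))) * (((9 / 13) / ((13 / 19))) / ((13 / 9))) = 108/169 = 0.64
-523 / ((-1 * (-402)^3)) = -523/64964808 = 0.00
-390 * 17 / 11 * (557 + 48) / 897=-406.52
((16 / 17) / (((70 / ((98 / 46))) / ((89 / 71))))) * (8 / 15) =39872/2082075 = 0.02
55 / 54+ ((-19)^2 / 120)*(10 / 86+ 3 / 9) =2.37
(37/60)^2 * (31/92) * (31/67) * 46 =2.73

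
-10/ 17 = -0.59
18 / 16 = 9/8 = 1.12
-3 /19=-0.16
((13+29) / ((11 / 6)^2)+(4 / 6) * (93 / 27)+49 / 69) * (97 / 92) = 112991323/6912972 = 16.34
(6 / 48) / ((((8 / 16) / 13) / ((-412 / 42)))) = -1339/42 = -31.88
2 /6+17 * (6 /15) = 107/15 = 7.13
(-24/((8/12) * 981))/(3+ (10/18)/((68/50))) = -1224/113687 = -0.01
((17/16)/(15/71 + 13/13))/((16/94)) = 56729/11008 = 5.15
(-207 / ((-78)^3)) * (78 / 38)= 23/25688 = 0.00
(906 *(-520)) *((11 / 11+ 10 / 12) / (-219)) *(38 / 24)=4102670/657 = 6244.55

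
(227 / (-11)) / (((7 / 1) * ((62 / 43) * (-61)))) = 9761/291214 = 0.03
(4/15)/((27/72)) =32/45 = 0.71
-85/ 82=-1.04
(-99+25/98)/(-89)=9677/8722 = 1.11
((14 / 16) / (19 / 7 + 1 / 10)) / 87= 245/68556 = 0.00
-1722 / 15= -574/5 = -114.80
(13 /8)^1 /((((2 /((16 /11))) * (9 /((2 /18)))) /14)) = 182/891 = 0.20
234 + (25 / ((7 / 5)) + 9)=1826/7 = 260.86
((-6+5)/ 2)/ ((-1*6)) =1/12 = 0.08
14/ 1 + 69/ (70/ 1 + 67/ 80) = 28286/1889 = 14.97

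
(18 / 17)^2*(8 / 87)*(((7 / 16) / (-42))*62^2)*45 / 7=-1556820/58667 = -26.54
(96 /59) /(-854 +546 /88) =-4224/2200877 = 0.00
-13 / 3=-4.33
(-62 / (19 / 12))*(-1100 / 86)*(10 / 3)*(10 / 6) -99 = 2683.54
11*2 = 22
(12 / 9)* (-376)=-1504/3 = -501.33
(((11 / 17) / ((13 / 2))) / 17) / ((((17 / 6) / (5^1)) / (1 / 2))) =330/63869 = 0.01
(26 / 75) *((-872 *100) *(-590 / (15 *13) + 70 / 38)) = 6117952/171 = 35777.50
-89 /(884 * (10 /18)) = -801/4420 = -0.18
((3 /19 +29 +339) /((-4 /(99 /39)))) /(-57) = 76945/18772 = 4.10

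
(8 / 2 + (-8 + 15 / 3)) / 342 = 1/342 = 0.00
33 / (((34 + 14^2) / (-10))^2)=33/529 = 0.06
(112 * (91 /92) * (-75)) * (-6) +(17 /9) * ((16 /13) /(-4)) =134150636/2691 = 49851.59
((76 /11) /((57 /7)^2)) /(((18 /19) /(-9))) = -0.99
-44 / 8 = -11/2 = -5.50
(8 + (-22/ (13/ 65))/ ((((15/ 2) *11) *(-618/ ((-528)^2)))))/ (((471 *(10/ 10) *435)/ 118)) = 7407568/21103155 = 0.35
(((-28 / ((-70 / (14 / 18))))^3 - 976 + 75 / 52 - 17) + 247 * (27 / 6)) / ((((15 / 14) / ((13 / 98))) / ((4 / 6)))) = 81212759/8201250 = 9.90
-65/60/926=-13/11112 = 0.00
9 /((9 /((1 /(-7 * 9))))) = -1/63 = -0.02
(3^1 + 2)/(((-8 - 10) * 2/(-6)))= 5/6 = 0.83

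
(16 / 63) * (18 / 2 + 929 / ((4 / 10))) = 37304/63 = 592.13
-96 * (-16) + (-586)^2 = 344932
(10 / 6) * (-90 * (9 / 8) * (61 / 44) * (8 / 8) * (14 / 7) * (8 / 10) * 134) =-551745/11 = -50158.64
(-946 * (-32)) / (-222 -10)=-3784/29 = -130.48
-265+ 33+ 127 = -105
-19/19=-1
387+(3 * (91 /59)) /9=68590/177 = 387.51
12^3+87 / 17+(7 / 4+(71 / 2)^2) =50917/17 = 2995.12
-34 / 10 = -17/5 = -3.40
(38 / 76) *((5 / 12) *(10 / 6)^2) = 125/216 = 0.58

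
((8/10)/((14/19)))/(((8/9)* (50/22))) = 1881/3500 = 0.54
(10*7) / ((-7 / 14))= -140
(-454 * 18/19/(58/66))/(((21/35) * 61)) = -449460/33611 = -13.37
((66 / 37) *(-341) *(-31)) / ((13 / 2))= 1395372/481 = 2900.98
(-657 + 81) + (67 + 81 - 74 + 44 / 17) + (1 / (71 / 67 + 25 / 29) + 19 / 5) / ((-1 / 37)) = -209244069/317390 = -659.26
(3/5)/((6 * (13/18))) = 0.14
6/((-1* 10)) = -3/5 = -0.60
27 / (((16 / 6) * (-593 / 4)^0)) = 81/8 = 10.12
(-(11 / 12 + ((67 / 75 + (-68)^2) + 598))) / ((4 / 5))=-522381/80 = -6529.76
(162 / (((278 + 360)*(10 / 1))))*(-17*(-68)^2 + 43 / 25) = -159177717/79750 = -1995.96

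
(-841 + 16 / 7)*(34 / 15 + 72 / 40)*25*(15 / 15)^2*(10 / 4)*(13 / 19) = -2041975/14 = -145855.36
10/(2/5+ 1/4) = 200/13 = 15.38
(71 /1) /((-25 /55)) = -156.20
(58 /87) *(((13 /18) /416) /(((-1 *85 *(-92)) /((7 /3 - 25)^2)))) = 17/223560 = 0.00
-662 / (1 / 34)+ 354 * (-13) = -27110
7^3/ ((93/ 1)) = 343/93 = 3.69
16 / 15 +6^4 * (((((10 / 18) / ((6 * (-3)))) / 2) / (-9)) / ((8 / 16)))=248/45 = 5.51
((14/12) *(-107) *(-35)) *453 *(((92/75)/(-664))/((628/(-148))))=673730743/781860 = 861.70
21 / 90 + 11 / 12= 23/20 = 1.15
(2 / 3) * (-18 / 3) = -4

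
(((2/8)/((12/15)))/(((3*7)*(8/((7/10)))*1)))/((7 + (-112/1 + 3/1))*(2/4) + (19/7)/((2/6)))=-7/230400 = 0.00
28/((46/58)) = 812/23 = 35.30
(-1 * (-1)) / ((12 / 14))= 1.17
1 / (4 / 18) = 9/2 = 4.50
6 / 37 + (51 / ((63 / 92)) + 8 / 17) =992114/13209 = 75.11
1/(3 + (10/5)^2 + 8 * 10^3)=1/8007 = 0.00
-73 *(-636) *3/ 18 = 7738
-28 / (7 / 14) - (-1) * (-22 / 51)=-2878/51 = -56.43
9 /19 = 0.47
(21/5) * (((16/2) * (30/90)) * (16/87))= 896/435 = 2.06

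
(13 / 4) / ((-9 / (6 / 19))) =-13/114 = -0.11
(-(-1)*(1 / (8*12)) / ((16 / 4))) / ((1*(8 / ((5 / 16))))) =5/49152 = 0.00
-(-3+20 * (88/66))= -71/3 = -23.67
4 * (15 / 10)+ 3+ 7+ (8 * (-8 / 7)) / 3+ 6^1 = 398/21 = 18.95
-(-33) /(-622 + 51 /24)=-88/1653 = -0.05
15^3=3375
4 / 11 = 0.36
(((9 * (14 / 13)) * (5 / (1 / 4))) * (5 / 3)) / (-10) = -420/13 = -32.31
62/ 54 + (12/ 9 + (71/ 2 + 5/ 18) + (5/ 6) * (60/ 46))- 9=18845/621 = 30.35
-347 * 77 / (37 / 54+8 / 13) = -1705158/83 = -20544.07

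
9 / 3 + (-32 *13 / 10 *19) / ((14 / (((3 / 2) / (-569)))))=62709/19915 = 3.15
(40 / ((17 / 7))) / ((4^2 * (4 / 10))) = 175/68 = 2.57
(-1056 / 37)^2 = 1115136/1369 = 814.56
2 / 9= 0.22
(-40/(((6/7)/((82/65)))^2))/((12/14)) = -2306332/22815 = -101.09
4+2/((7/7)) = 6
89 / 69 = 1.29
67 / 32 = 2.09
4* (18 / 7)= 72/7 = 10.29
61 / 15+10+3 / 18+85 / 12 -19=139/60 = 2.32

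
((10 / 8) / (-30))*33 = -11/8 = -1.38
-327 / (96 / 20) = -545/8 = -68.12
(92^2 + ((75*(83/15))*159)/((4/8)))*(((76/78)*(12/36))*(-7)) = -37355444/117 = -319277.30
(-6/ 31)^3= -216/29791 = -0.01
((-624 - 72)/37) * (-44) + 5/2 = 61433/74 = 830.18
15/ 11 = 1.36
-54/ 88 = -27/44 = -0.61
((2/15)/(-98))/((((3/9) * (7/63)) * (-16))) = 9/3920 = 0.00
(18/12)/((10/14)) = 21/10 = 2.10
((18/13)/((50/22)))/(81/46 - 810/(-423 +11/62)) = 5305916/32019975 = 0.17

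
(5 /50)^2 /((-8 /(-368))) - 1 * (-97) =4873/50 = 97.46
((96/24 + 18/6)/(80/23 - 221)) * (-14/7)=322/5003 = 0.06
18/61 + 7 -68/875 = 385227/53375 = 7.22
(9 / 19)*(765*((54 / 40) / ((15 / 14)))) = 86751/190 = 456.58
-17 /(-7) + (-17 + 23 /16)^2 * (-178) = -38624447/896 = -43107.64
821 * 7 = 5747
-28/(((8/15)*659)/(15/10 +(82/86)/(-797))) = -10786755/90338356 = -0.12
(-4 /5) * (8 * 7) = -224/5 = -44.80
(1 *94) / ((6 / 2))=94/3 = 31.33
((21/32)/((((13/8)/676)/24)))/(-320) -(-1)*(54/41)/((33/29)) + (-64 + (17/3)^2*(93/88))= -334069/6765 = -49.38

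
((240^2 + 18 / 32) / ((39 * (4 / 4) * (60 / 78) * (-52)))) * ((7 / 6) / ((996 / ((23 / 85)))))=-1268197/108364800 = -0.01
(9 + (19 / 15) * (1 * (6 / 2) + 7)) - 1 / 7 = 452/21 = 21.52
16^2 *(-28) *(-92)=659456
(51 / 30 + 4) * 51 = 2907/10 = 290.70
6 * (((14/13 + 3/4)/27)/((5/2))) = 19/117 = 0.16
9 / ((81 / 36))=4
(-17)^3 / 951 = -4913/951 = -5.17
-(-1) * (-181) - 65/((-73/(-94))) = -19323/73 = -264.70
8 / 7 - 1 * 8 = -48/7 = -6.86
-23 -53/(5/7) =-486/5 = -97.20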